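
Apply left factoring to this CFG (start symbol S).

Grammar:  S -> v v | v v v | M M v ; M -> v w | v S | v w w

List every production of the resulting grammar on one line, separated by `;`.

S -> M M v | v v S'; M -> v M'; S' -> ε | v; M' -> S | w M''; M'' -> ε | w

S has alternatives sharing prefix 'v v': factor to S → v v S' with S' → ε | v.
M has alternatives sharing prefix 'v': factor to M → v M' with M' → w | S | w w.
M' has alternatives sharing prefix 'w': factor to M' → w M'' with M'' → ε | w.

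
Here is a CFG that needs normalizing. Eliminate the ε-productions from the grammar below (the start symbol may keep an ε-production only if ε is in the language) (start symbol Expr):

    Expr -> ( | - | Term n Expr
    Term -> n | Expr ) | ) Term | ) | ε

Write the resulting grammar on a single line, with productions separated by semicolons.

Expr -> ( | - | Term n Expr | n Expr; Term -> n | Expr ) | ) Term | )

Nullable set = {Term}.
ε ∉ L(G), so no ε-production is kept.
Add the nullable-subset variants: Expr → Term n Expr gives Term n Expr | n Expr. Term → ) Term gives ) Term | ).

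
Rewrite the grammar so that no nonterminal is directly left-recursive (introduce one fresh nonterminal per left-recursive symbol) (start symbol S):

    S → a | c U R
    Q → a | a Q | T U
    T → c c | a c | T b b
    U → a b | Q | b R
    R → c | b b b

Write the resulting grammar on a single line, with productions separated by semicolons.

S → a | c U R; Q → a | a Q | T U; T → c c T' | a c T'; U → a b | Q | b R; R → c | b b b; T' → b b T' | ε

T is directly left-recursive.
For T: α = {b b}, β = {c c, a c}. Rewrite as T → β T' and T' → α T' | ε.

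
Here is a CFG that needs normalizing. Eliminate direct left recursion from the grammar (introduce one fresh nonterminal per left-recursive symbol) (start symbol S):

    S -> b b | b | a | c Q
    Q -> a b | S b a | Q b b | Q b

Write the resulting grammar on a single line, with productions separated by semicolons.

S -> b b | b | a | c Q; Q -> a b Q' | S b a Q'; Q' -> b b Q' | b Q' | ε

Directly left-recursive nonterminal: Q.
For Q: α = {b b, b}, β = {a b, S b a}. Rewrite as Q → β Q' and Q' → α Q' | ε.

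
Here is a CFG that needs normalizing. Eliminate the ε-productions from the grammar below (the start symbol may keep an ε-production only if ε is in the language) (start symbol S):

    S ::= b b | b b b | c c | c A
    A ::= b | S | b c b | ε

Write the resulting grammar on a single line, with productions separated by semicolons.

S ::= b b | b b b | c c | c A | c; A ::= b | S | b c b

Nullable set = {A}.
ε ∉ L(G), so no ε-production is kept.
Expand every rule over subsets of its nullable positions: S → c A gives c A | c.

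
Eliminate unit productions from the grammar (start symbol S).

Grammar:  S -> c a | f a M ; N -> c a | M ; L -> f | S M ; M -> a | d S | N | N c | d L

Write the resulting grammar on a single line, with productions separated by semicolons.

Unit pairs: M ⇒* {N}; N ⇒* {M}.
For each unit pair (A, B), copy every non-unit production of B to A, then drop all unit productions.

S -> c a | f a M; N -> c a | a | d S | N c | d L; L -> f | S M; M -> c a | a | d S | N c | d L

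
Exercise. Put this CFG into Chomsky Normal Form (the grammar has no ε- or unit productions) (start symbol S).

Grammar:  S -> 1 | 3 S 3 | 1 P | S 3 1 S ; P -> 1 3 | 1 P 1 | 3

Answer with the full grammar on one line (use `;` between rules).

Introduce a nonterminal for each terminal appearing in a rule of length ≥ 2: X1 → 3, X2 → 1.
Binarize each right-hand side of length ≥ 3 by chaining fresh nonterminals (Y1, Y2, …): affected rules were S → X1 S X1; S → S X1 X2 S; P → X2 P X2.

S -> 1 | X1 Y1 | X2 P | S Y2; P -> X2 X1 | X2 Y4 | 3; X1 -> 3; X2 -> 1; Y1 -> S X1; Y2 -> X1 Y3; Y3 -> X2 S; Y4 -> P X2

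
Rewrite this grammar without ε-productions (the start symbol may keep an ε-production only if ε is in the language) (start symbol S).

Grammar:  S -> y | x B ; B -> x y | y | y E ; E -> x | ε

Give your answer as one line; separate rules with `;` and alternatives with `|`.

Nullable nonterminals: {E}.
ε ∉ L(G), so no ε-production is kept.

S -> y | x B; B -> x y | y | y E; E -> x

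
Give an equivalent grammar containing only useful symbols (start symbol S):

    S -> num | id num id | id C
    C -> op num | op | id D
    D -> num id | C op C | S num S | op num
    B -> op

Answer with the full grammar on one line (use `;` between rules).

Generating nonterminals: {B, C, D, S}.
Reachable from S after that: {C, D, S}.
Removed useless symbols: {B} and every production mentioning them.

S -> num | id num id | id C; C -> op num | op | id D; D -> num id | C op C | S num S | op num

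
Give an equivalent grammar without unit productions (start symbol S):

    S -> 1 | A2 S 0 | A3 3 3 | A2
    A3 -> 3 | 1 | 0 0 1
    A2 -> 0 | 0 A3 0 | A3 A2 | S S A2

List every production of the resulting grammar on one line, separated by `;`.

S -> 0 | 0 A3 0 | A3 A2 | S S A2 | 1 | A2 S 0 | A3 3 3; A3 -> 3 | 1 | 0 0 1; A2 -> 0 | 0 A3 0 | A3 A2 | S S A2

Unit pairs: S ⇒* {A2}.
Replace each nonterminal's rules with the union of the non-unit rules of every nonterminal it unit-derives.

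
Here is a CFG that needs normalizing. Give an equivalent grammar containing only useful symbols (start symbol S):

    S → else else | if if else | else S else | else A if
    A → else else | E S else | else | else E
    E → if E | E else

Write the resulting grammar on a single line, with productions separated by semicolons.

Generating nonterminals: {A, S}.
Reachable from S after that: {A, S}.
Removed useless symbols: {E} and every production mentioning them.

S → else else | if if else | else S else | else A if; A → else else | else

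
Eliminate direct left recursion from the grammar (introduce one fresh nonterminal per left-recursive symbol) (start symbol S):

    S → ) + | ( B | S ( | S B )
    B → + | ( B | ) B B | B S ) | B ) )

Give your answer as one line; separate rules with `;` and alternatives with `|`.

Directly left-recursive nonterminals: S, B.
For S: α = {(, B )}, β = {) +, ( B}. Rewrite as S → β S' and S' → α S' | ε.
For B: α = {S ), ) )}, β = {+, ( B, ) B B}. Rewrite as B → β B' and B' → α B' | ε.

S → ) + S' | ( B S'; B → + B' | ( B B' | ) B B B'; S' → ( S' | B ) S' | ε; B' → S ) B' | ) ) B' | ε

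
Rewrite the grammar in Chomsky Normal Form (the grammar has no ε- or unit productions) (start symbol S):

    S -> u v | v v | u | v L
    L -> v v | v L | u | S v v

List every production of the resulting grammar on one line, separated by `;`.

Introduce a nonterminal for each terminal appearing in a rule of length ≥ 2: X1 → u, X2 → v.
Binarize each right-hand side of length ≥ 3 by chaining fresh nonterminals (Y1, Y2, …): affected rules were L → S X2 X2.

S -> X1 X2 | X2 X2 | u | X2 L; L -> X2 X2 | X2 L | u | S Y1; X1 -> u; X2 -> v; Y1 -> X2 X2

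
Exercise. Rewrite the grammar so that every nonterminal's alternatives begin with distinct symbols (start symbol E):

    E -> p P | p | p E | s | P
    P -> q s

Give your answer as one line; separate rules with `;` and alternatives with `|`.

E has alternatives sharing prefix 'p': factor to E → p E' with E' → P | ε | E.

E -> s | P | p E'; P -> q s; E' -> P | eps | E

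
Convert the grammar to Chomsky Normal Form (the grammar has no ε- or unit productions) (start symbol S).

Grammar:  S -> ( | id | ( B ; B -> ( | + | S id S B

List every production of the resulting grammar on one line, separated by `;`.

S -> ( | id | X1 B; B -> ( | + | S Y1; X1 -> (; X2 -> id; Y1 -> X2 Y2; Y2 -> S B

Introduce a nonterminal for each terminal appearing in a rule of length ≥ 2: X1 → (, X2 → id.
Binarize each right-hand side of length ≥ 3 by chaining fresh nonterminals (Y1, Y2, …): affected rules were B → S X2 S B.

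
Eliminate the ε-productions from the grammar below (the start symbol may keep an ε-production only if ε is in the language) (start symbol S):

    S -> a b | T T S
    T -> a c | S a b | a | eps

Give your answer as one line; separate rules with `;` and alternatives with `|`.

S -> a b | T T S | T S; T -> a c | S a b | a

Nullable set = {T}.
ε ∉ L(G), so no ε-production is kept.
Add the nullable-subset variants: S → T T S gives T T S | T S.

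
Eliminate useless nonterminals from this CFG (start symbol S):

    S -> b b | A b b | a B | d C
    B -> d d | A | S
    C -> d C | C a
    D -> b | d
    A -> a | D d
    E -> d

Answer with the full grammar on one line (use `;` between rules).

S -> b b | A b b | a B; B -> d d | A | S; D -> b | d; A -> a | D d

Generating nonterminals: {A, B, D, E, S}.
Reachable from S after that: {A, B, D, S}.
Removed useless symbols: {C, E} and every production mentioning them.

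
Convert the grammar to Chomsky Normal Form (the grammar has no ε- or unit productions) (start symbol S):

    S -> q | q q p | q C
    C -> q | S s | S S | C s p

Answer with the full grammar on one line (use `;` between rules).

S -> q | X1 Y1 | X1 C; C -> q | S X3 | S S | C Y2; X1 -> q; X2 -> p; X3 -> s; Y1 -> X1 X2; Y2 -> X3 X2

Introduce a nonterminal for each terminal appearing in a rule of length ≥ 2: X1 → q, X2 → p, X3 → s.
Binarize each right-hand side of length ≥ 3 by chaining fresh nonterminals (Y1, Y2, …): affected rules were S → X1 X1 X2; C → C X3 X2.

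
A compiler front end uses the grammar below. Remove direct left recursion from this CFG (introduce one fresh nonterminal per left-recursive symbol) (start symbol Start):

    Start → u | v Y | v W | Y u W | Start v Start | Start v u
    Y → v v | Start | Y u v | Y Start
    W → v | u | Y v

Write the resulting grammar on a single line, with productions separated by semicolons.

Start → u Start1 | v Y Start1 | v W Start1 | Y u W Start1; Y → v v Y1 | Start Y1; W → v | u | Y v; Start1 → v Start Start1 | v u Start1 | ε; Y1 → u v Y1 | Start Y1 | ε

Left recursion appears on Start, Y.
For Start: α = {v Start, v u}, β = {u, v Y, v W, Y u W}. Rewrite as Start → β Start1 and Start1 → α Start1 | ε.
For Y: α = {u v, Start}, β = {v v, Start}. Rewrite as Y → β Y1 and Y1 → α Y1 | ε.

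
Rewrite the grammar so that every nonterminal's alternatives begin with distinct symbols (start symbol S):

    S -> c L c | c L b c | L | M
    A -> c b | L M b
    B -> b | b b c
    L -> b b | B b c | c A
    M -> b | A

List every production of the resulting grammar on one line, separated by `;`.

S -> L | M | c L S'; A -> c b | L M b; B -> b B'; L -> b b | B b c | c A; M -> b | A; S' -> c | b c; B' -> ε | b c

S has alternatives sharing prefix 'c L': factor to S → c L S' with S' → c | b c.
B has alternatives sharing prefix 'b': factor to B → b B' with B' → ε | b c.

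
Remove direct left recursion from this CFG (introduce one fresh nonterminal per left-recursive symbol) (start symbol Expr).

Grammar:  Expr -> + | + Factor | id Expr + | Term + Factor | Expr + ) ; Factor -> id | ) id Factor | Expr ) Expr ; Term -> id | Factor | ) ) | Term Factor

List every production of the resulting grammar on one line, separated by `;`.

Expr -> + Expr1 | + Factor Expr1 | id Expr + Expr1 | Term + Factor Expr1; Factor -> id | ) id Factor | Expr ) Expr; Term -> id Term1 | Factor Term1 | ) ) Term1; Expr1 -> + ) Expr1 | ε; Term1 -> Factor Term1 | ε

Expr, Term are directly left-recursive.
For Expr: α = {+ )}, β = {+, + Factor, id Expr +, Term + Factor}. Rewrite as Expr → β Expr1 and Expr1 → α Expr1 | ε.
For Term: α = {Factor}, β = {id, Factor, ) )}. Rewrite as Term → β Term1 and Term1 → α Term1 | ε.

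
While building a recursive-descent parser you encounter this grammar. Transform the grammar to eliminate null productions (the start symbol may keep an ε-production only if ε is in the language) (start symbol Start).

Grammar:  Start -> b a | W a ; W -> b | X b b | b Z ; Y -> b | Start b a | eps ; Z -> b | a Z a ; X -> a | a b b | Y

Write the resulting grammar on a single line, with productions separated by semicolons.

Start -> b a | W a; W -> b | X b b | b b | b Z; Y -> b | Start b a; Z -> b | a Z a; X -> a | a b b | Y

Nullable nonterminals: {X, Y}.
ε ∉ L(G), so no ε-production is kept.
Expand every rule over subsets of its nullable positions: W → X b b gives X b b | b b.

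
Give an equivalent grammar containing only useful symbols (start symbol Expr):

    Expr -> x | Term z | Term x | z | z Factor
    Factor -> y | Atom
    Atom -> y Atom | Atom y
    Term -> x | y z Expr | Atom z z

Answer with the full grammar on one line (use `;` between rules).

Expr -> x | Term z | Term x | z | z Factor; Factor -> y; Term -> x | y z Expr

Generating nonterminals: {Expr, Factor, Term}.
Reachable from Expr after that: {Expr, Factor, Term}.
Removed useless symbols: {Atom} and every production mentioning them.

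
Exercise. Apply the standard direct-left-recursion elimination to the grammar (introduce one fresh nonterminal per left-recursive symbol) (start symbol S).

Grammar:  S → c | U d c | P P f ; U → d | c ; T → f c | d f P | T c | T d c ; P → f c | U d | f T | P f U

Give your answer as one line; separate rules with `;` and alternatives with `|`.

Left recursion appears on T, P.
For T: α = {c, d c}, β = {f c, d f P}. Rewrite as T → β T' and T' → α T' | ε.
For P: α = {f U}, β = {f c, U d, f T}. Rewrite as P → β P' and P' → α P' | ε.

S → c | U d c | P P f; U → d | c; T → f c T' | d f P T'; P → f c P' | U d P' | f T P'; T' → c T' | d c T' | eps; P' → f U P' | eps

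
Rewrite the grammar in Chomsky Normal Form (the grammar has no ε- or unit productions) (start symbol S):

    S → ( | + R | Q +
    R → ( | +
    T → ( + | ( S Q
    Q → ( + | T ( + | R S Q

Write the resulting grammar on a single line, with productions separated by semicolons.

S → ( | X1 R | Q X1; R → ( | +; T → X2 X1 | X2 Y1; Q → X2 X1 | T Y2 | R Y3; X1 → +; X2 → (; Y1 → S Q; Y2 → X2 X1; Y3 → S Q

Introduce a nonterminal for each terminal appearing in a rule of length ≥ 2: X1 → +, X2 → (.
Binarize each right-hand side of length ≥ 3 by chaining fresh nonterminals (Y1, Y2, …): affected rules were T → X2 S Q; Q → T X2 X1; Q → R S Q.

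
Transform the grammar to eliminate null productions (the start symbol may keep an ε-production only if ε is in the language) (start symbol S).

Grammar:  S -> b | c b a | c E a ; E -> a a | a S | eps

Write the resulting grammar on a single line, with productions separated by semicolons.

The nullable symbols are {E}.
ε ∉ L(G), so no ε-production is kept.
Expand every rule over subsets of its nullable positions: S → c E a gives c E a | c a.

S -> b | c b a | c E a | c a; E -> a a | a S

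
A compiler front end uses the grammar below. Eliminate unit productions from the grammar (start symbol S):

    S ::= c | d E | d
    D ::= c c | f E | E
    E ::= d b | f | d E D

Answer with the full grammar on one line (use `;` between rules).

Unit pairs: D ⇒* {E}.
For each unit pair (A, B), copy every non-unit production of B to A, then drop all unit productions.

S ::= c | d E | d; D ::= d b | f | d E D | c c | f E; E ::= d b | f | d E D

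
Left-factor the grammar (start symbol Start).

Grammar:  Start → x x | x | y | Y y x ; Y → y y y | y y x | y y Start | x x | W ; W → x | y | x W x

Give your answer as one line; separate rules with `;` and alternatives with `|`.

Start has alternatives sharing prefix 'x': factor to Start → x Start1 with Start1 → x | ε.
Y has alternatives sharing prefix 'y y': factor to Y → y y Y1 with Y1 → y | x | Start.
W has alternatives sharing prefix 'x': factor to W → x W1 with W1 → ε | W x.

Start → y | Y y x | x Start1; Y → x x | W | y y Y1; W → y | x W1; Start1 → x | ε; Y1 → y | x | Start; W1 → ε | W x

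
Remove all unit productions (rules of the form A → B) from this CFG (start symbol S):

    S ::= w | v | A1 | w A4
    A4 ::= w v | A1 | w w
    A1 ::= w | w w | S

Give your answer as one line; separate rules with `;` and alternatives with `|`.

S ::= w | w w | v | w A4; A4 ::= w v | w w | w | v | w A4; A1 ::= w | w w | v | w A4

Unit pairs: A1 ⇒* {S}; A4 ⇒* {A1, S}; S ⇒* {A1}.
For every A with A ⇒* B via unit rules, add B's non-unit alternatives to A; then delete every rule of the form X → Y.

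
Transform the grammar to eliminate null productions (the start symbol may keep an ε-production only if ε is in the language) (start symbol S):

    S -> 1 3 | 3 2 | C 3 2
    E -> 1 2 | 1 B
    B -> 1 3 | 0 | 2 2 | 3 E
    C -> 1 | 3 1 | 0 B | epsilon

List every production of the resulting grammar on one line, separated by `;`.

Nullable set = {C}.
ε ∉ L(G), so no ε-production is kept.

S -> 1 3 | 3 2 | C 3 2; E -> 1 2 | 1 B; B -> 1 3 | 0 | 2 2 | 3 E; C -> 1 | 3 1 | 0 B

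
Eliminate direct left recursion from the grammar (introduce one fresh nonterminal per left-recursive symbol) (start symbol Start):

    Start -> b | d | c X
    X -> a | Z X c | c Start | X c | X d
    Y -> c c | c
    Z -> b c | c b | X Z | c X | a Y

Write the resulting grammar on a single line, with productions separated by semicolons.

Start -> b | d | c X; X -> a X1 | Z X c X1 | c Start X1; Y -> c c | c; Z -> b c | c b | X Z | c X | a Y; X1 -> c X1 | d X1 | eps

Directly left-recursive nonterminal: X.
For X: α = {c, d}, β = {a, Z X c, c Start}. Rewrite as X → β X1 and X1 → α X1 | ε.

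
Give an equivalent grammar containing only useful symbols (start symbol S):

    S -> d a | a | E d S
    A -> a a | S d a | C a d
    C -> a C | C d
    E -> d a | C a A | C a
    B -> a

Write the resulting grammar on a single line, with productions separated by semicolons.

Generating nonterminals: {A, B, E, S}.
Reachable from S after that: {E, S}.
Removed useless symbols: {A, B, C} and every production mentioning them.

S -> d a | a | E d S; E -> d a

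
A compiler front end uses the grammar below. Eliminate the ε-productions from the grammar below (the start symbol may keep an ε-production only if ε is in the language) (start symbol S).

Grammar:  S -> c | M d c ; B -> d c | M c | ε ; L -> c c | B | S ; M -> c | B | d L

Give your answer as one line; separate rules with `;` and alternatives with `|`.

The nullable symbols are {B, L, M}.
ε ∉ L(G), so no ε-production is kept.
Add the nullable-subset variants: S → M d c gives M d c | d c. B → M c gives M c | c. M → d L gives d L | d.

S -> c | M d c | d c; B -> d c | M c | c; L -> c c | B | S; M -> c | B | d L | d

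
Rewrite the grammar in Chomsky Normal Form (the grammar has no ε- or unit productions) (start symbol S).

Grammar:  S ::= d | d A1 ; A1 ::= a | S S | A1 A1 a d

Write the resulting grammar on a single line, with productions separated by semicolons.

Introduce a nonterminal for each terminal appearing in a rule of length ≥ 2: X1 → d, X2 → a.
Binarize each right-hand side of length ≥ 3 by chaining fresh nonterminals (Y1, Y2, …): affected rules were A1 → A1 A1 X2 X1.

S ::= d | X1 A1; A1 ::= a | S S | A1 Y1; X1 ::= d; X2 ::= a; Y1 ::= A1 Y2; Y2 ::= X2 X1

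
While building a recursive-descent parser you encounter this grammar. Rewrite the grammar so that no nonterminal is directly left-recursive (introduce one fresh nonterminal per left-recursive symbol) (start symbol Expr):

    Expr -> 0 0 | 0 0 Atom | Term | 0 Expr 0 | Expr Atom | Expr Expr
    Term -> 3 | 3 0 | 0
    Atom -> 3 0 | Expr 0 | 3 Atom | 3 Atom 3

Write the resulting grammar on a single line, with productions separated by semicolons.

Expr -> 0 0 Expr1 | 0 0 Atom Expr1 | Term Expr1 | 0 Expr 0 Expr1; Term -> 3 | 3 0 | 0; Atom -> 3 0 | Expr 0 | 3 Atom | 3 Atom 3; Expr1 -> Atom Expr1 | Expr Expr1 | ε

Left recursion appears on Expr.
For Expr: α = {Atom, Expr}, β = {0 0, 0 0 Atom, Term, 0 Expr 0}. Rewrite as Expr → β Expr1 and Expr1 → α Expr1 | ε.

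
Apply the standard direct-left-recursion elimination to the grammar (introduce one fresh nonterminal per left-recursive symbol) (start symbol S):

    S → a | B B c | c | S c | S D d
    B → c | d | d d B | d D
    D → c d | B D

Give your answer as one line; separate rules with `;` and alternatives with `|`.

Left recursion appears on S.
For S: α = {c, D d}, β = {a, B B c, c}. Rewrite as S → β S' and S' → α S' | ε.

S → a S' | B B c S' | c S'; B → c | d | d d B | d D; D → c d | B D; S' → c S' | D d S' | ε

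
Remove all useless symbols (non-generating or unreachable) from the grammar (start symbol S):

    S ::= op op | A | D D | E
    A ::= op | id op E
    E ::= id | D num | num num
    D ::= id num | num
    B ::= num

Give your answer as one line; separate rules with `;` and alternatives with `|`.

Generating nonterminals: {A, B, D, E, S}.
Reachable from S after that: {A, D, E, S}.
Removed useless symbols: {B} and every production mentioning them.

S ::= op op | A | D D | E; A ::= op | id op E; E ::= id | D num | num num; D ::= id num | num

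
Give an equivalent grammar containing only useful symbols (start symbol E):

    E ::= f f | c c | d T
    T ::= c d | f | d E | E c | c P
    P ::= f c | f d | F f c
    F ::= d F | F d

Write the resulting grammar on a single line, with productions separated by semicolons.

E ::= f f | c c | d T; T ::= c d | f | d E | E c | c P; P ::= f c | f d

Generating nonterminals: {E, P, T}.
Reachable from E after that: {E, P, T}.
Removed useless symbols: {F} and every production mentioning them.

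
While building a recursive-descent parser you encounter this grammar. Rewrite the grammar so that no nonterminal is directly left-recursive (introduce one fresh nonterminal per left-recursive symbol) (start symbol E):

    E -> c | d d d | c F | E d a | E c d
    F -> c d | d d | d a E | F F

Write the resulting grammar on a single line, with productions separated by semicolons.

E -> c E' | d d d E' | c F E'; F -> c d F' | d d F' | d a E F'; E' -> d a E' | c d E' | epsilon; F' -> F F' | epsilon

Left recursion appears on E, F.
For E: α = {d a, c d}, β = {c, d d d, c F}. Rewrite as E → β E' and E' → α E' | ε.
For F: α = {F}, β = {c d, d d, d a E}. Rewrite as F → β F' and F' → α F' | ε.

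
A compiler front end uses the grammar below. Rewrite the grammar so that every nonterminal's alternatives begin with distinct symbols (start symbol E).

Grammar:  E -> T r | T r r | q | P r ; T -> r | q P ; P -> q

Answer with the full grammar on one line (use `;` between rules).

E has alternatives sharing prefix 'T r': factor to E → T r E' with E' → ε | r.

E -> q | P r | T r E'; T -> r | q P; P -> q; E' -> ε | r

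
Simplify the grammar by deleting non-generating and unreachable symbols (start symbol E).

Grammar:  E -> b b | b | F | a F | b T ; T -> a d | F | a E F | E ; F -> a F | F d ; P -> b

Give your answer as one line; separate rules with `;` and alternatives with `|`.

Generating nonterminals: {E, P, T}.
Reachable from E after that: {E, T}.
Removed useless symbols: {F, P} and every production mentioning them.

E -> b b | b | b T; T -> a d | E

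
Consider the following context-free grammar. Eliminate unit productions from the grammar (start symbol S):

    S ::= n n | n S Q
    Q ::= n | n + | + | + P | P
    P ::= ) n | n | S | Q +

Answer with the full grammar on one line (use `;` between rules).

Unit pairs: P ⇒* {S}; Q ⇒* {P, S}.
For every A with A ⇒* B via unit rules, add B's non-unit alternatives to A; then delete every rule of the form X → Y.

S ::= n n | n S Q; Q ::= n n | n S Q | ) n | n | Q + | n + | + | + P; P ::= n n | n S Q | ) n | n | Q +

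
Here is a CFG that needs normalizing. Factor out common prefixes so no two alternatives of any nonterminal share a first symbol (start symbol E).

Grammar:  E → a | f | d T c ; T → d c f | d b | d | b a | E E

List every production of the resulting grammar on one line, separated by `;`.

E → a | f | d T c; T → b a | E E | d T'; T' → c f | b | eps

T has alternatives sharing prefix 'd': factor to T → d T' with T' → c f | b | ε.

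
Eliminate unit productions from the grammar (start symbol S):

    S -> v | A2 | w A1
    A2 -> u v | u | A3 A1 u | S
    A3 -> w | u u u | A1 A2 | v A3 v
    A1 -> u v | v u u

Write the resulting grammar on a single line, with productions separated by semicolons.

S -> u v | u | A3 A1 u | v | w A1; A2 -> u v | u | A3 A1 u | v | w A1; A3 -> w | u u u | A1 A2 | v A3 v; A1 -> u v | v u u

Unit pairs: A2 ⇒* {S}; S ⇒* {A2}.
For each unit pair (A, B), copy every non-unit production of B to A, then drop all unit productions.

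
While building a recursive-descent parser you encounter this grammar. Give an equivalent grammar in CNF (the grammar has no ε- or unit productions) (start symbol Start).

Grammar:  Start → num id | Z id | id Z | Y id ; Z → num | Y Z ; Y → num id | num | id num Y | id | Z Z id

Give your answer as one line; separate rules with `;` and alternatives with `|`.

Introduce a nonterminal for each terminal appearing in a rule of length ≥ 2: X1 → num, X2 → id.
Binarize each right-hand side of length ≥ 3 by chaining fresh nonterminals (Y1, Y2, …): affected rules were Y → X2 X1 Y; Y → Z Z X2.

Start → X1 X2 | Z X2 | X2 Z | Y X2; Z → num | Y Z; Y → X1 X2 | num | X2 Y1 | id | Z Y2; X1 → num; X2 → id; Y1 → X1 Y; Y2 → Z X2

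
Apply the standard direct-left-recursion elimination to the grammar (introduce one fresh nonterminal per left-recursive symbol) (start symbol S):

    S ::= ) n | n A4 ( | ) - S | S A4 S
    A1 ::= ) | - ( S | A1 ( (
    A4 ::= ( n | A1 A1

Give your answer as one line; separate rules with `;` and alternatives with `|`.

S ::= ) n S' | n A4 ( S' | ) - S S'; A1 ::= ) A1' | - ( S A1'; A4 ::= ( n | A1 A1; S' ::= A4 S S' | ε; A1' ::= ( ( A1' | ε

Directly left-recursive nonterminals: S, A1.
For S: α = {A4 S}, β = {) n, n A4 (, ) - S}. Rewrite as S → β S' and S' → α S' | ε.
For A1: α = {( (}, β = {), - ( S}. Rewrite as A1 → β A1' and A1' → α A1' | ε.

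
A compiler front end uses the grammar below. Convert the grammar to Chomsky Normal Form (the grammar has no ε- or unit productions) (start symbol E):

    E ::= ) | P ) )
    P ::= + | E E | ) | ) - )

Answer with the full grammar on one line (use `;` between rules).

E ::= ) | P Y1; P ::= + | E E | ) | X1 Y2; X1 ::= ); X2 ::= -; Y1 ::= X1 X1; Y2 ::= X2 X1

Introduce a nonterminal for each terminal appearing in a rule of length ≥ 2: X1 → ), X2 → -.
Binarize each right-hand side of length ≥ 3 by chaining fresh nonterminals (Y1, Y2, …): affected rules were E → P X1 X1; P → X1 X2 X1.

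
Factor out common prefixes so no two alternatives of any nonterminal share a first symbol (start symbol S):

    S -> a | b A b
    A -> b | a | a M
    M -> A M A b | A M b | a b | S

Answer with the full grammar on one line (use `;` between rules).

A has alternatives sharing prefix 'a': factor to A → a A' with A' → ε | M.
M has alternatives sharing prefix 'A M': factor to M → A M M' with M' → A b | b.

S -> a | b A b; A -> b | a A'; M -> a b | S | A M M'; A' -> ε | M; M' -> A b | b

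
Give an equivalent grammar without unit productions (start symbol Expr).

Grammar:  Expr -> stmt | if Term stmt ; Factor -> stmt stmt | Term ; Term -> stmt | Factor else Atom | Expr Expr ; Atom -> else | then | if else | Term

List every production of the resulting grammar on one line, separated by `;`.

Unit pairs: Atom ⇒* {Term}; Factor ⇒* {Term}.
Replace each nonterminal's rules with the union of the non-unit rules of every nonterminal it unit-derives.

Expr -> stmt | if Term stmt; Factor -> stmt | Factor else Atom | Expr Expr | stmt stmt; Term -> stmt | Factor else Atom | Expr Expr; Atom -> stmt | Factor else Atom | Expr Expr | else | then | if else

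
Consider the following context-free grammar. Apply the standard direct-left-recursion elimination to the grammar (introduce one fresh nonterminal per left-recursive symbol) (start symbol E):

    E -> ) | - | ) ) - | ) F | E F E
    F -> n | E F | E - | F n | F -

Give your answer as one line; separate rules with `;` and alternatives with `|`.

E, F are directly left-recursive.
For E: α = {F E}, β = {), -, ) ) -, ) F}. Rewrite as E → β E' and E' → α E' | ε.
For F: α = {n, -}, β = {n, E F, E -}. Rewrite as F → β F' and F' → α F' | ε.

E -> ) E' | - E' | ) ) - E' | ) F E'; F -> n F' | E F F' | E - F'; E' -> F E E' | eps; F' -> n F' | - F' | eps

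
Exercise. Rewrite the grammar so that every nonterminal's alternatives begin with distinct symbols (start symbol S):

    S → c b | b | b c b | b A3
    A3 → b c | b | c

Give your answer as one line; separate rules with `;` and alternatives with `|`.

S has alternatives sharing prefix 'b': factor to S → b S' with S' → ε | c b | A3.
A3 has alternatives sharing prefix 'b': factor to A3 → b A3' with A3' → c | ε.

S → c b | b S'; A3 → c | b A3'; S' → ε | c b | A3; A3' → c | ε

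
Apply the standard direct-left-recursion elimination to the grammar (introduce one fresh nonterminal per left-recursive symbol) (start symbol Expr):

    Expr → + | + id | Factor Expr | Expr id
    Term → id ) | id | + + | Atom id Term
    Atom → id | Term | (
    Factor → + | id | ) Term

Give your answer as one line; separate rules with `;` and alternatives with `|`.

Expr → + Expr1 | + id Expr1 | Factor Expr Expr1; Term → id ) | id | + + | Atom id Term; Atom → id | Term | (; Factor → + | id | ) Term; Expr1 → id Expr1 | ε

Expr is directly left-recursive.
For Expr: α = {id}, β = {+, + id, Factor Expr}. Rewrite as Expr → β Expr1 and Expr1 → α Expr1 | ε.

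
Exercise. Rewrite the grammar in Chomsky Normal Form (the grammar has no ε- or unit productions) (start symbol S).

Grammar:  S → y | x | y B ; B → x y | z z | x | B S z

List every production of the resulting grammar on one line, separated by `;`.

S → y | x | X1 B; B → X2 X1 | X3 X3 | x | B Y1; X1 → y; X2 → x; X3 → z; Y1 → S X3

Introduce a nonterminal for each terminal appearing in a rule of length ≥ 2: X1 → y, X2 → x, X3 → z.
Binarize each right-hand side of length ≥ 3 by chaining fresh nonterminals (Y1, Y2, …): affected rules were B → B S X3.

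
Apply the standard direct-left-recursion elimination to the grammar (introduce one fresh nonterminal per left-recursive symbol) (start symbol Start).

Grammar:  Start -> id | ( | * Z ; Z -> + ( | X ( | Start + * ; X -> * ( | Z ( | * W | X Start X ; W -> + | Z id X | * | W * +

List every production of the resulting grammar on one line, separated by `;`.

Start -> id | ( | * Z; Z -> + ( | X ( | Start + *; X -> * ( X1 | Z ( X1 | * W X1; W -> + W1 | Z id X W1 | * W1; X1 -> Start X X1 | ε; W1 -> * + W1 | ε

X, W are directly left-recursive.
For X: α = {Start X}, β = {* (, Z (, * W}. Rewrite as X → β X1 and X1 → α X1 | ε.
For W: α = {* +}, β = {+, Z id X, *}. Rewrite as W → β W1 and W1 → α W1 | ε.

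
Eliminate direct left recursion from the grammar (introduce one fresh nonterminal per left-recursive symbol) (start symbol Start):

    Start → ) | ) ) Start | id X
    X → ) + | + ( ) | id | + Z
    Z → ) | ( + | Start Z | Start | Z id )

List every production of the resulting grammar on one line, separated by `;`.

Left recursion appears on Z.
For Z: α = {id )}, β = {), ( +, Start Z, Start}. Rewrite as Z → β Z1 and Z1 → α Z1 | ε.

Start → ) | ) ) Start | id X; X → ) + | + ( ) | id | + Z; Z → ) Z1 | ( + Z1 | Start Z Z1 | Start Z1; Z1 → id ) Z1 | epsilon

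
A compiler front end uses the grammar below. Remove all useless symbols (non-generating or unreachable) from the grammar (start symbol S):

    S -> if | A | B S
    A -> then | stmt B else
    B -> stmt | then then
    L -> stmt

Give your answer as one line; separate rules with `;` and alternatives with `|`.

S -> if | A | B S; A -> then | stmt B else; B -> stmt | then then

Generating nonterminals: {A, B, L, S}.
Reachable from S after that: {A, B, S}.
Removed useless symbols: {L} and every production mentioning them.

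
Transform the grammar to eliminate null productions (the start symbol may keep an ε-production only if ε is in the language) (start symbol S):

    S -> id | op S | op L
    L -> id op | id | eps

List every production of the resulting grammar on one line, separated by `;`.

Nullable set = {L}.
ε ∉ L(G), so no ε-production is kept.
Add the nullable-subset variants: S → op L gives op L | op.

S -> id | op S | op L | op; L -> id op | id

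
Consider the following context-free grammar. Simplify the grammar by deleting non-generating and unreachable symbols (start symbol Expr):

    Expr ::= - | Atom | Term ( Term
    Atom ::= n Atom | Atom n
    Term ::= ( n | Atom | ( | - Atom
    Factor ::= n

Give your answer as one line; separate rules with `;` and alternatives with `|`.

Expr ::= - | Term ( Term; Term ::= ( n | (

Generating nonterminals: {Expr, Factor, Term}.
Reachable from Expr after that: {Expr, Term}.
Removed useless symbols: {Atom, Factor} and every production mentioning them.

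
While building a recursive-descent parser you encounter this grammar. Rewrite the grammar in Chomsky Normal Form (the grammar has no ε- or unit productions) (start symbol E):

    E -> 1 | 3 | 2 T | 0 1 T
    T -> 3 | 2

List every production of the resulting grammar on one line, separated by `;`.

Introduce a nonterminal for each terminal appearing in a rule of length ≥ 2: X1 → 2, X2 → 0, X3 → 1.
Binarize each right-hand side of length ≥ 3 by chaining fresh nonterminals (Y1, Y2, …): affected rules were E → X2 X3 T.

E -> 1 | 3 | X1 T | X2 Y1; T -> 3 | 2; X1 -> 2; X2 -> 0; X3 -> 1; Y1 -> X3 T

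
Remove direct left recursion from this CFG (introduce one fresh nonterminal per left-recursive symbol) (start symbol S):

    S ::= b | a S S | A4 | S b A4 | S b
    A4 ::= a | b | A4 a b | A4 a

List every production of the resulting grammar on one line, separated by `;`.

Left recursion appears on S, A4.
For S: α = {b A4, b}, β = {b, a S S, A4}. Rewrite as S → β S' and S' → α S' | ε.
For A4: α = {a b, a}, β = {a, b}. Rewrite as A4 → β A4' and A4' → α A4' | ε.

S ::= b S' | a S S S' | A4 S'; A4 ::= a A4' | b A4'; S' ::= b A4 S' | b S' | eps; A4' ::= a b A4' | a A4' | eps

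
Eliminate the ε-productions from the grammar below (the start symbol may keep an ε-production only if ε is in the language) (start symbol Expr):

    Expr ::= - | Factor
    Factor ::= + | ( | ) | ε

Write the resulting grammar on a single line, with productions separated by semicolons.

Expr ::= - | Factor | ε; Factor ::= + | ( | )

Nullable nonterminals: {Expr, Factor}.
ε ∈ L(G) since Expr is nullable, so keep Expr → ε.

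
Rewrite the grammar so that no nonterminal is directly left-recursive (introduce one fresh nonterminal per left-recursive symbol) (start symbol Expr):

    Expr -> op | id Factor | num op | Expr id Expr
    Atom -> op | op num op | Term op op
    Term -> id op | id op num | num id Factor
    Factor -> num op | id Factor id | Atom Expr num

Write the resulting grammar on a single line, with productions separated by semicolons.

Left recursion appears on Expr.
For Expr: α = {id Expr}, β = {op, id Factor, num op}. Rewrite as Expr → β Expr1 and Expr1 → α Expr1 | ε.

Expr -> op Expr1 | id Factor Expr1 | num op Expr1; Atom -> op | op num op | Term op op; Term -> id op | id op num | num id Factor; Factor -> num op | id Factor id | Atom Expr num; Expr1 -> id Expr Expr1 | ε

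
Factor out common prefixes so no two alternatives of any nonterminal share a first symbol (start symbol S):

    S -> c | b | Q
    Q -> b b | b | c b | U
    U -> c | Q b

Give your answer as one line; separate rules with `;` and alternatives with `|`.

S -> c | b | Q; Q -> c b | U | b Q'; U -> c | Q b; Q' -> b | ε

Q has alternatives sharing prefix 'b': factor to Q → b Q' with Q' → b | ε.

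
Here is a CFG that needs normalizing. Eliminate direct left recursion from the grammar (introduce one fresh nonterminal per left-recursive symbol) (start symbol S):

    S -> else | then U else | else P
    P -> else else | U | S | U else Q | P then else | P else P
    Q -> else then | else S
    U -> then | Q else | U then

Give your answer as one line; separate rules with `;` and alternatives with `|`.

Directly left-recursive nonterminals: P, U.
For P: α = {then else, else P}, β = {else else, U, S, U else Q}. Rewrite as P → β P' and P' → α P' | ε.
For U: α = {then}, β = {then, Q else}. Rewrite as U → β U' and U' → α U' | ε.

S -> else | then U else | else P; P -> else else P' | U P' | S P' | U else Q P'; Q -> else then | else S; U -> then U' | Q else U'; P' -> then else P' | else P P' | ε; U' -> then U' | ε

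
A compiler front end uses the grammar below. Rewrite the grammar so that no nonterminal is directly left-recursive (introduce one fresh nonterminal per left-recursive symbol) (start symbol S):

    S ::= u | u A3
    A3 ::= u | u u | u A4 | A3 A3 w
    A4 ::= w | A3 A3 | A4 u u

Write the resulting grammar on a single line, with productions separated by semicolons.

Directly left-recursive nonterminals: A3, A4.
For A3: α = {A3 w}, β = {u, u u, u A4}. Rewrite as A3 → β A3' and A3' → α A3' | ε.
For A4: α = {u u}, β = {w, A3 A3}. Rewrite as A4 → β A4' and A4' → α A4' | ε.

S ::= u | u A3; A3 ::= u A3' | u u A3' | u A4 A3'; A4 ::= w A4' | A3 A3 A4'; A3' ::= A3 w A3' | ε; A4' ::= u u A4' | ε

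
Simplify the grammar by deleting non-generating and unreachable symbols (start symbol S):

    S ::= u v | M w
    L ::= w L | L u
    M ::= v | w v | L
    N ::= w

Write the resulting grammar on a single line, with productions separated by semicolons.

S ::= u v | M w; M ::= v | w v

Generating nonterminals: {M, N, S}.
Reachable from S after that: {M, S}.
Removed useless symbols: {L, N} and every production mentioning them.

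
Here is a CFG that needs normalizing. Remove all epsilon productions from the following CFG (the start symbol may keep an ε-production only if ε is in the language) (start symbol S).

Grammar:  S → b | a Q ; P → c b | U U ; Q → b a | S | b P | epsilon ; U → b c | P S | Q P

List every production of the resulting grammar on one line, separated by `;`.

S → b | a Q | a; P → c b | U U; Q → b a | S | b P; U → b c | P S | Q P | P

Nullable set = {Q}.
ε ∉ L(G), so no ε-production is kept.
For each production, add variants omitting each subset of nullable occurrences: S → a Q gives a Q | a. U → Q P gives Q P | P.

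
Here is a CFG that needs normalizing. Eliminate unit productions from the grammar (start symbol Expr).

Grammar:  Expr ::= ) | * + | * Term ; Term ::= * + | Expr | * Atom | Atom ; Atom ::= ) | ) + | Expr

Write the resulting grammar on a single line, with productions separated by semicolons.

Unit pairs: Atom ⇒* {Expr}; Term ⇒* {Atom, Expr}.
For each unit pair (A, B), copy every non-unit production of B to A, then drop all unit productions.

Expr ::= ) | * + | * Term; Term ::= * + | * Atom | ) | ) + | * Term; Atom ::= ) | ) + | * + | * Term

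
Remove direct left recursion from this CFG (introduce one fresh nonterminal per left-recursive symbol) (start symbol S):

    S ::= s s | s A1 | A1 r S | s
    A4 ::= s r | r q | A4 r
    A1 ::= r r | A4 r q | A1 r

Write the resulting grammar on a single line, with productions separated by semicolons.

S ::= s s | s A1 | A1 r S | s; A4 ::= s r A4' | r q A4'; A1 ::= r r A1' | A4 r q A1'; A4' ::= r A4' | epsilon; A1' ::= r A1' | epsilon

Left recursion appears on A4, A1.
For A4: α = {r}, β = {s r, r q}. Rewrite as A4 → β A4' and A4' → α A4' | ε.
For A1: α = {r}, β = {r r, A4 r q}. Rewrite as A1 → β A1' and A1' → α A1' | ε.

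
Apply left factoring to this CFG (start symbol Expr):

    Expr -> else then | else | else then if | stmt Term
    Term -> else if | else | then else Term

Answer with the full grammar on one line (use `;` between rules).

Expr -> stmt Term | else Expr1; Term -> then else Term | else Term1; Expr1 -> ε | then Expr11; Term1 -> if | ε; Expr11 -> ε | if

Expr has alternatives sharing prefix 'else': factor to Expr → else Expr1 with Expr1 → then | ε | then if.
Term has alternatives sharing prefix 'else': factor to Term → else Term1 with Term1 → if | ε.
Expr1 has alternatives sharing prefix 'then': factor to Expr1 → then Expr11 with Expr11 → ε | if.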